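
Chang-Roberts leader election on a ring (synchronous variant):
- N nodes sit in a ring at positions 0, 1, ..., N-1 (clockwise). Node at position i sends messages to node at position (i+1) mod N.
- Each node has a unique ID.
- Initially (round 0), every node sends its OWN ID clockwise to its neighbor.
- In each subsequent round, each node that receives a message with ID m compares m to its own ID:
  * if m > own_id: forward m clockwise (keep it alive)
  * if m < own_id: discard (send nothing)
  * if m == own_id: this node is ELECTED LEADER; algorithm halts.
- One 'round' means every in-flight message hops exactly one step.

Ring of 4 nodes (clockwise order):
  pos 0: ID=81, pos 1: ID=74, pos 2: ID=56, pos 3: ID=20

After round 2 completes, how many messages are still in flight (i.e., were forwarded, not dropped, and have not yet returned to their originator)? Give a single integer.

Round 1: pos1(id74) recv 81: fwd; pos2(id56) recv 74: fwd; pos3(id20) recv 56: fwd; pos0(id81) recv 20: drop
Round 2: pos2(id56) recv 81: fwd; pos3(id20) recv 74: fwd; pos0(id81) recv 56: drop
After round 2: 2 messages still in flight

Answer: 2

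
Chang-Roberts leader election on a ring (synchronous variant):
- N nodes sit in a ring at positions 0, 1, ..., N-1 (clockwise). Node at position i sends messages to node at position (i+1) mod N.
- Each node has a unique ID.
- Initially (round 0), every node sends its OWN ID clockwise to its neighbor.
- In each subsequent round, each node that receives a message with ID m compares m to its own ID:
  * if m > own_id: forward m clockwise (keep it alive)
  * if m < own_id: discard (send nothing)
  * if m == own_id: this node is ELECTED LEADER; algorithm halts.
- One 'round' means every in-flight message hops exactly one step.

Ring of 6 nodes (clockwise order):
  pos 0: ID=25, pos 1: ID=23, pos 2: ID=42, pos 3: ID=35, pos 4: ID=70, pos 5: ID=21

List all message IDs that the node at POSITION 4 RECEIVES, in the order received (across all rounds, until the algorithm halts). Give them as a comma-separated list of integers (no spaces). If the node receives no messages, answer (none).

Round 1: pos1(id23) recv 25: fwd; pos2(id42) recv 23: drop; pos3(id35) recv 42: fwd; pos4(id70) recv 35: drop; pos5(id21) recv 70: fwd; pos0(id25) recv 21: drop
Round 2: pos2(id42) recv 25: drop; pos4(id70) recv 42: drop; pos0(id25) recv 70: fwd
Round 3: pos1(id23) recv 70: fwd
Round 4: pos2(id42) recv 70: fwd
Round 5: pos3(id35) recv 70: fwd
Round 6: pos4(id70) recv 70: ELECTED

Answer: 35,42,70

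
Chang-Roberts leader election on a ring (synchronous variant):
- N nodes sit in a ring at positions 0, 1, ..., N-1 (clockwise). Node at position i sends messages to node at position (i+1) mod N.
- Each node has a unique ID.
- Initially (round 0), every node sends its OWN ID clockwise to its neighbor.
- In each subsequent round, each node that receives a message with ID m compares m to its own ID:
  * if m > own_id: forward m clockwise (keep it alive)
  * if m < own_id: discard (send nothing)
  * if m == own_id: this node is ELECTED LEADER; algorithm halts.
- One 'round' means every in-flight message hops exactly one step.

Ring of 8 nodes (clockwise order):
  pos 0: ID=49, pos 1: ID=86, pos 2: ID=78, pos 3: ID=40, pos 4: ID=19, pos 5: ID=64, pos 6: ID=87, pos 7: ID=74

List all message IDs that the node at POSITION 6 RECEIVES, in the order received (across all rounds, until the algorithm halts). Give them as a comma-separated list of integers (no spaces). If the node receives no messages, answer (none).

Answer: 64,78,86,87

Derivation:
Round 1: pos1(id86) recv 49: drop; pos2(id78) recv 86: fwd; pos3(id40) recv 78: fwd; pos4(id19) recv 40: fwd; pos5(id64) recv 19: drop; pos6(id87) recv 64: drop; pos7(id74) recv 87: fwd; pos0(id49) recv 74: fwd
Round 2: pos3(id40) recv 86: fwd; pos4(id19) recv 78: fwd; pos5(id64) recv 40: drop; pos0(id49) recv 87: fwd; pos1(id86) recv 74: drop
Round 3: pos4(id19) recv 86: fwd; pos5(id64) recv 78: fwd; pos1(id86) recv 87: fwd
Round 4: pos5(id64) recv 86: fwd; pos6(id87) recv 78: drop; pos2(id78) recv 87: fwd
Round 5: pos6(id87) recv 86: drop; pos3(id40) recv 87: fwd
Round 6: pos4(id19) recv 87: fwd
Round 7: pos5(id64) recv 87: fwd
Round 8: pos6(id87) recv 87: ELECTED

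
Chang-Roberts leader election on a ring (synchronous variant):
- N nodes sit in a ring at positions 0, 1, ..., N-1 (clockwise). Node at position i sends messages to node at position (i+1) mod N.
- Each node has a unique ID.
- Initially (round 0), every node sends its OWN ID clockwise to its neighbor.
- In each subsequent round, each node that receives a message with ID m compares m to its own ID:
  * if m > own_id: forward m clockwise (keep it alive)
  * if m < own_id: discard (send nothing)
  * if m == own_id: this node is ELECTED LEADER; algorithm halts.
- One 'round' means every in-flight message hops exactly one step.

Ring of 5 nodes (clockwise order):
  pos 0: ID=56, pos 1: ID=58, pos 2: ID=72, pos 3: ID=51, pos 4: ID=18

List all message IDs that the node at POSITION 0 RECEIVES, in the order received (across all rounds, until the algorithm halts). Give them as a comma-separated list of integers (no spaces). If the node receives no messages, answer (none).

Answer: 18,51,72

Derivation:
Round 1: pos1(id58) recv 56: drop; pos2(id72) recv 58: drop; pos3(id51) recv 72: fwd; pos4(id18) recv 51: fwd; pos0(id56) recv 18: drop
Round 2: pos4(id18) recv 72: fwd; pos0(id56) recv 51: drop
Round 3: pos0(id56) recv 72: fwd
Round 4: pos1(id58) recv 72: fwd
Round 5: pos2(id72) recv 72: ELECTED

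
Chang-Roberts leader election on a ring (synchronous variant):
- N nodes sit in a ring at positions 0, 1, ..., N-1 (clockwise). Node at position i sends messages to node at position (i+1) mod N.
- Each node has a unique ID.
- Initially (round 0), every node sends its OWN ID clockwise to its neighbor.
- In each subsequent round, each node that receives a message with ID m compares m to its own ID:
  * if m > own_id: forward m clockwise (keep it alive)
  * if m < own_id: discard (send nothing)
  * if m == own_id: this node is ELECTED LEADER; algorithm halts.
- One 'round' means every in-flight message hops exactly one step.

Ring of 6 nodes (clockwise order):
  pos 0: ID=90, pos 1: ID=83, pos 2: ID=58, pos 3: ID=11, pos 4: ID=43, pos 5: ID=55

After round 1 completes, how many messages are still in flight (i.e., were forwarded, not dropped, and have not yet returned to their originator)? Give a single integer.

Answer: 3

Derivation:
Round 1: pos1(id83) recv 90: fwd; pos2(id58) recv 83: fwd; pos3(id11) recv 58: fwd; pos4(id43) recv 11: drop; pos5(id55) recv 43: drop; pos0(id90) recv 55: drop
After round 1: 3 messages still in flight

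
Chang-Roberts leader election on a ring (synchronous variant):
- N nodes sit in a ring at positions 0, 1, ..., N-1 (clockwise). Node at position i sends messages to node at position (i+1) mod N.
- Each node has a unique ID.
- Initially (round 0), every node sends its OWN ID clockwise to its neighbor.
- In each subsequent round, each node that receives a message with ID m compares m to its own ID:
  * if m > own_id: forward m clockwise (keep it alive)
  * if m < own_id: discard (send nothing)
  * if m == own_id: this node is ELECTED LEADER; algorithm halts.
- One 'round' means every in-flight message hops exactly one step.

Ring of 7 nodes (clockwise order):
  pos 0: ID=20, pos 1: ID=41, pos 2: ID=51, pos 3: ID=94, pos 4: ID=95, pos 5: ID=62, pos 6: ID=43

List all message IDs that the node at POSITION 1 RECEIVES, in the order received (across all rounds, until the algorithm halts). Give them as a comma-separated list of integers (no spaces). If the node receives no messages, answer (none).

Answer: 20,43,62,95

Derivation:
Round 1: pos1(id41) recv 20: drop; pos2(id51) recv 41: drop; pos3(id94) recv 51: drop; pos4(id95) recv 94: drop; pos5(id62) recv 95: fwd; pos6(id43) recv 62: fwd; pos0(id20) recv 43: fwd
Round 2: pos6(id43) recv 95: fwd; pos0(id20) recv 62: fwd; pos1(id41) recv 43: fwd
Round 3: pos0(id20) recv 95: fwd; pos1(id41) recv 62: fwd; pos2(id51) recv 43: drop
Round 4: pos1(id41) recv 95: fwd; pos2(id51) recv 62: fwd
Round 5: pos2(id51) recv 95: fwd; pos3(id94) recv 62: drop
Round 6: pos3(id94) recv 95: fwd
Round 7: pos4(id95) recv 95: ELECTED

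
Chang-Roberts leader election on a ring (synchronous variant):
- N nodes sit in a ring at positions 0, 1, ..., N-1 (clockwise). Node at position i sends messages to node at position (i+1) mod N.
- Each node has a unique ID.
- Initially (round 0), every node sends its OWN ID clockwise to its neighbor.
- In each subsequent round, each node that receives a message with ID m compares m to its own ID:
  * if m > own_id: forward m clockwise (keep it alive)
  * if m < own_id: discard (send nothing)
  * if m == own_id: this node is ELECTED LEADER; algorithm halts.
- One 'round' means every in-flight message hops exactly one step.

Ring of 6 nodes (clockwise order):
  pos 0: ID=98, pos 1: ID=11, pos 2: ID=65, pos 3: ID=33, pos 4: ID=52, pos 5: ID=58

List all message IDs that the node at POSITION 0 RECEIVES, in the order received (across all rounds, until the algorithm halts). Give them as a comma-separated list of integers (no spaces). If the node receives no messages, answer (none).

Answer: 58,65,98

Derivation:
Round 1: pos1(id11) recv 98: fwd; pos2(id65) recv 11: drop; pos3(id33) recv 65: fwd; pos4(id52) recv 33: drop; pos5(id58) recv 52: drop; pos0(id98) recv 58: drop
Round 2: pos2(id65) recv 98: fwd; pos4(id52) recv 65: fwd
Round 3: pos3(id33) recv 98: fwd; pos5(id58) recv 65: fwd
Round 4: pos4(id52) recv 98: fwd; pos0(id98) recv 65: drop
Round 5: pos5(id58) recv 98: fwd
Round 6: pos0(id98) recv 98: ELECTED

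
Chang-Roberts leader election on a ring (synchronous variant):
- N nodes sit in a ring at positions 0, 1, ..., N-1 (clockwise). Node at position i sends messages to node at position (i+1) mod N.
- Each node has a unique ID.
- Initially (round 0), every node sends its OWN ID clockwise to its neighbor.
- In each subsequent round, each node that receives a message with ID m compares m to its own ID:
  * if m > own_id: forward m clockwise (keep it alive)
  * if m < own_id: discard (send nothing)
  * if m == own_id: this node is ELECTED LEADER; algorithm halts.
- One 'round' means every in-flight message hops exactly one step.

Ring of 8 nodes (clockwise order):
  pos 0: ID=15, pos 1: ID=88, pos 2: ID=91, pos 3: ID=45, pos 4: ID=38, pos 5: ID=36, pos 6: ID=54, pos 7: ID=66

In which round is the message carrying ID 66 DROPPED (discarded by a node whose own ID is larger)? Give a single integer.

Round 1: pos1(id88) recv 15: drop; pos2(id91) recv 88: drop; pos3(id45) recv 91: fwd; pos4(id38) recv 45: fwd; pos5(id36) recv 38: fwd; pos6(id54) recv 36: drop; pos7(id66) recv 54: drop; pos0(id15) recv 66: fwd
Round 2: pos4(id38) recv 91: fwd; pos5(id36) recv 45: fwd; pos6(id54) recv 38: drop; pos1(id88) recv 66: drop
Round 3: pos5(id36) recv 91: fwd; pos6(id54) recv 45: drop
Round 4: pos6(id54) recv 91: fwd
Round 5: pos7(id66) recv 91: fwd
Round 6: pos0(id15) recv 91: fwd
Round 7: pos1(id88) recv 91: fwd
Round 8: pos2(id91) recv 91: ELECTED
Message ID 66 originates at pos 7; dropped at pos 1 in round 2

Answer: 2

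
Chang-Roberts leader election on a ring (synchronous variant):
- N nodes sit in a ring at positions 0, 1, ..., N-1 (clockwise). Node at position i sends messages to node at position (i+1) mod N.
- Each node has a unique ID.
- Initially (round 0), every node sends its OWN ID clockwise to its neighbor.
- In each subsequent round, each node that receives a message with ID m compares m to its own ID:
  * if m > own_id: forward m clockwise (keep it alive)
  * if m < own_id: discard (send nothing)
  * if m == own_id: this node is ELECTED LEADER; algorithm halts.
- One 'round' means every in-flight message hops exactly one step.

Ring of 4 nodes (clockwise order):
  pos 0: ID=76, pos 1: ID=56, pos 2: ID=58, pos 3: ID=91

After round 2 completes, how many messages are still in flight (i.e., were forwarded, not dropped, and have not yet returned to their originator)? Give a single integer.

Answer: 2

Derivation:
Round 1: pos1(id56) recv 76: fwd; pos2(id58) recv 56: drop; pos3(id91) recv 58: drop; pos0(id76) recv 91: fwd
Round 2: pos2(id58) recv 76: fwd; pos1(id56) recv 91: fwd
After round 2: 2 messages still in flight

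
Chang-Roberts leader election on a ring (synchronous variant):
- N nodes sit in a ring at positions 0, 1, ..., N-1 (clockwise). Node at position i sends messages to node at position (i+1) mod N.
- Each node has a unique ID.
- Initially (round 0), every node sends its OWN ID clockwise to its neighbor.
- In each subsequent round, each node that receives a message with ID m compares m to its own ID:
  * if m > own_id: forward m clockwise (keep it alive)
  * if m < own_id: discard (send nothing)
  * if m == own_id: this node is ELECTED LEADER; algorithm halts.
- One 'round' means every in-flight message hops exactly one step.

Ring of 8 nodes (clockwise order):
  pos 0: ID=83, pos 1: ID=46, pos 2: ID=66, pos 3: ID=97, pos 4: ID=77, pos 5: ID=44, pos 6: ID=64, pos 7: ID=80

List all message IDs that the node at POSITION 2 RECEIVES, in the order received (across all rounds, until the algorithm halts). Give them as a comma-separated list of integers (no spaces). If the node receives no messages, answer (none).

Round 1: pos1(id46) recv 83: fwd; pos2(id66) recv 46: drop; pos3(id97) recv 66: drop; pos4(id77) recv 97: fwd; pos5(id44) recv 77: fwd; pos6(id64) recv 44: drop; pos7(id80) recv 64: drop; pos0(id83) recv 80: drop
Round 2: pos2(id66) recv 83: fwd; pos5(id44) recv 97: fwd; pos6(id64) recv 77: fwd
Round 3: pos3(id97) recv 83: drop; pos6(id64) recv 97: fwd; pos7(id80) recv 77: drop
Round 4: pos7(id80) recv 97: fwd
Round 5: pos0(id83) recv 97: fwd
Round 6: pos1(id46) recv 97: fwd
Round 7: pos2(id66) recv 97: fwd
Round 8: pos3(id97) recv 97: ELECTED

Answer: 46,83,97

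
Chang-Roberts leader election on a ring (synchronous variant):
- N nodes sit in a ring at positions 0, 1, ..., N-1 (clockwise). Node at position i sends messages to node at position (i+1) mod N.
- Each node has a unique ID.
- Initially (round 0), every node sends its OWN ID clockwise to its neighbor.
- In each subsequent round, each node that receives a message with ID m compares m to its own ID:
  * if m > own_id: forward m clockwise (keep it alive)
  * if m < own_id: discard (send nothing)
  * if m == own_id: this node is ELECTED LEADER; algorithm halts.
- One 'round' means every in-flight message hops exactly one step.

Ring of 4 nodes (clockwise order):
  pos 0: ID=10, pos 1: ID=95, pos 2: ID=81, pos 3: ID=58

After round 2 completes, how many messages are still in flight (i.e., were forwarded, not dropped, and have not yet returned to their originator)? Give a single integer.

Answer: 2

Derivation:
Round 1: pos1(id95) recv 10: drop; pos2(id81) recv 95: fwd; pos3(id58) recv 81: fwd; pos0(id10) recv 58: fwd
Round 2: pos3(id58) recv 95: fwd; pos0(id10) recv 81: fwd; pos1(id95) recv 58: drop
After round 2: 2 messages still in flight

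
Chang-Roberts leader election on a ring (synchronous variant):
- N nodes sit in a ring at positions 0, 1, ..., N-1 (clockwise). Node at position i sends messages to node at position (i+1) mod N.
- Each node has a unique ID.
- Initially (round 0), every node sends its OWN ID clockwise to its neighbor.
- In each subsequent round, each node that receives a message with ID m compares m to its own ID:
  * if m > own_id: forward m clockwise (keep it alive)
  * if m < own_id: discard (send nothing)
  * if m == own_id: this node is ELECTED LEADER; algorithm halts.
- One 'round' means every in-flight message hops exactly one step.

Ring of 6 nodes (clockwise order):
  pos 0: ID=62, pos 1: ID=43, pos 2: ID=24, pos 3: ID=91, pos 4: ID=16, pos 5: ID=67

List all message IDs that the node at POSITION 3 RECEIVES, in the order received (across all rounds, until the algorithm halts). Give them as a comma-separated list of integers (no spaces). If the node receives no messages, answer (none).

Answer: 24,43,62,67,91

Derivation:
Round 1: pos1(id43) recv 62: fwd; pos2(id24) recv 43: fwd; pos3(id91) recv 24: drop; pos4(id16) recv 91: fwd; pos5(id67) recv 16: drop; pos0(id62) recv 67: fwd
Round 2: pos2(id24) recv 62: fwd; pos3(id91) recv 43: drop; pos5(id67) recv 91: fwd; pos1(id43) recv 67: fwd
Round 3: pos3(id91) recv 62: drop; pos0(id62) recv 91: fwd; pos2(id24) recv 67: fwd
Round 4: pos1(id43) recv 91: fwd; pos3(id91) recv 67: drop
Round 5: pos2(id24) recv 91: fwd
Round 6: pos3(id91) recv 91: ELECTED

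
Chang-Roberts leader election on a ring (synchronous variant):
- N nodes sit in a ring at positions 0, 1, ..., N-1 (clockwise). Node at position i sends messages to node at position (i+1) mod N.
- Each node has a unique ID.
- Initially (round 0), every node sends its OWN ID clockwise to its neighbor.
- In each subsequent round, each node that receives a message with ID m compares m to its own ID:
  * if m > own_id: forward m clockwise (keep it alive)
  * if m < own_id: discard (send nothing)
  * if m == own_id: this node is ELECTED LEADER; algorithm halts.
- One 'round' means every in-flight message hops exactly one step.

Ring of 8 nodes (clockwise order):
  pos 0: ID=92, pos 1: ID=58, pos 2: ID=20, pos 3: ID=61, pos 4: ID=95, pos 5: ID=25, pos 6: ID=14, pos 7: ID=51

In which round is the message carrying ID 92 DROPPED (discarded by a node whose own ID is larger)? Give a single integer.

Round 1: pos1(id58) recv 92: fwd; pos2(id20) recv 58: fwd; pos3(id61) recv 20: drop; pos4(id95) recv 61: drop; pos5(id25) recv 95: fwd; pos6(id14) recv 25: fwd; pos7(id51) recv 14: drop; pos0(id92) recv 51: drop
Round 2: pos2(id20) recv 92: fwd; pos3(id61) recv 58: drop; pos6(id14) recv 95: fwd; pos7(id51) recv 25: drop
Round 3: pos3(id61) recv 92: fwd; pos7(id51) recv 95: fwd
Round 4: pos4(id95) recv 92: drop; pos0(id92) recv 95: fwd
Round 5: pos1(id58) recv 95: fwd
Round 6: pos2(id20) recv 95: fwd
Round 7: pos3(id61) recv 95: fwd
Round 8: pos4(id95) recv 95: ELECTED
Message ID 92 originates at pos 0; dropped at pos 4 in round 4

Answer: 4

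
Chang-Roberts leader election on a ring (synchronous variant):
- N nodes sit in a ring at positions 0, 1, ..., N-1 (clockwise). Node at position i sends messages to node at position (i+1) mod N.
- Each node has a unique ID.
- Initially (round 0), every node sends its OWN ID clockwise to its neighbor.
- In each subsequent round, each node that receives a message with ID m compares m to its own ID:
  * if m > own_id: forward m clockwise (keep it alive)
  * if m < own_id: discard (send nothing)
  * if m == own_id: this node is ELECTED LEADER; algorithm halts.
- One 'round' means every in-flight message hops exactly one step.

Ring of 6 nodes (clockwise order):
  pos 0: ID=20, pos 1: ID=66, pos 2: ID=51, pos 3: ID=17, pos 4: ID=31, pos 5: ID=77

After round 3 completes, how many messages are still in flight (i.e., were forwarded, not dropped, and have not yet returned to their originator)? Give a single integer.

Answer: 2

Derivation:
Round 1: pos1(id66) recv 20: drop; pos2(id51) recv 66: fwd; pos3(id17) recv 51: fwd; pos4(id31) recv 17: drop; pos5(id77) recv 31: drop; pos0(id20) recv 77: fwd
Round 2: pos3(id17) recv 66: fwd; pos4(id31) recv 51: fwd; pos1(id66) recv 77: fwd
Round 3: pos4(id31) recv 66: fwd; pos5(id77) recv 51: drop; pos2(id51) recv 77: fwd
After round 3: 2 messages still in flight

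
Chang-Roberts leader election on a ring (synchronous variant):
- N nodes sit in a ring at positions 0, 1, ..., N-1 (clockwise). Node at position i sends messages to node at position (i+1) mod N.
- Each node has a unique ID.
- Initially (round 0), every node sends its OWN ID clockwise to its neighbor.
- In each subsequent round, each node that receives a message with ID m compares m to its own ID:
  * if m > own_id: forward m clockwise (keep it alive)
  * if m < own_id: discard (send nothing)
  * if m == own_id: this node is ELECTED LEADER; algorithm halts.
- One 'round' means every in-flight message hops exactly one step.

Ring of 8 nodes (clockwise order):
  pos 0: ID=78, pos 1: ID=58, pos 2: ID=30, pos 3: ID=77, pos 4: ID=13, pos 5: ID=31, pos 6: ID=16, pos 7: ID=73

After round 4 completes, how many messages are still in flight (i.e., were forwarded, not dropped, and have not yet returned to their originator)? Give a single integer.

Round 1: pos1(id58) recv 78: fwd; pos2(id30) recv 58: fwd; pos3(id77) recv 30: drop; pos4(id13) recv 77: fwd; pos5(id31) recv 13: drop; pos6(id16) recv 31: fwd; pos7(id73) recv 16: drop; pos0(id78) recv 73: drop
Round 2: pos2(id30) recv 78: fwd; pos3(id77) recv 58: drop; pos5(id31) recv 77: fwd; pos7(id73) recv 31: drop
Round 3: pos3(id77) recv 78: fwd; pos6(id16) recv 77: fwd
Round 4: pos4(id13) recv 78: fwd; pos7(id73) recv 77: fwd
After round 4: 2 messages still in flight

Answer: 2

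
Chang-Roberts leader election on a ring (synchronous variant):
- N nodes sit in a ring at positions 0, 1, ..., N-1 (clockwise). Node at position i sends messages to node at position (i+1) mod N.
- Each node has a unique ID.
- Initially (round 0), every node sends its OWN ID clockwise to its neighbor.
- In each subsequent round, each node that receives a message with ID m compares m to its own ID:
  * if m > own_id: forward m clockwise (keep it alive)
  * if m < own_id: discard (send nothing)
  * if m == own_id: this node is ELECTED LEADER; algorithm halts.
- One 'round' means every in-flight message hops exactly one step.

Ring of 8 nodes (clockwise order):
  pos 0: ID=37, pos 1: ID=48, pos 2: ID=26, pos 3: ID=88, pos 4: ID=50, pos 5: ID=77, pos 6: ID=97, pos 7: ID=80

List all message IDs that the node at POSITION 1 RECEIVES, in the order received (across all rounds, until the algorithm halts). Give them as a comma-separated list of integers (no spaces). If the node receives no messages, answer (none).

Round 1: pos1(id48) recv 37: drop; pos2(id26) recv 48: fwd; pos3(id88) recv 26: drop; pos4(id50) recv 88: fwd; pos5(id77) recv 50: drop; pos6(id97) recv 77: drop; pos7(id80) recv 97: fwd; pos0(id37) recv 80: fwd
Round 2: pos3(id88) recv 48: drop; pos5(id77) recv 88: fwd; pos0(id37) recv 97: fwd; pos1(id48) recv 80: fwd
Round 3: pos6(id97) recv 88: drop; pos1(id48) recv 97: fwd; pos2(id26) recv 80: fwd
Round 4: pos2(id26) recv 97: fwd; pos3(id88) recv 80: drop
Round 5: pos3(id88) recv 97: fwd
Round 6: pos4(id50) recv 97: fwd
Round 7: pos5(id77) recv 97: fwd
Round 8: pos6(id97) recv 97: ELECTED

Answer: 37,80,97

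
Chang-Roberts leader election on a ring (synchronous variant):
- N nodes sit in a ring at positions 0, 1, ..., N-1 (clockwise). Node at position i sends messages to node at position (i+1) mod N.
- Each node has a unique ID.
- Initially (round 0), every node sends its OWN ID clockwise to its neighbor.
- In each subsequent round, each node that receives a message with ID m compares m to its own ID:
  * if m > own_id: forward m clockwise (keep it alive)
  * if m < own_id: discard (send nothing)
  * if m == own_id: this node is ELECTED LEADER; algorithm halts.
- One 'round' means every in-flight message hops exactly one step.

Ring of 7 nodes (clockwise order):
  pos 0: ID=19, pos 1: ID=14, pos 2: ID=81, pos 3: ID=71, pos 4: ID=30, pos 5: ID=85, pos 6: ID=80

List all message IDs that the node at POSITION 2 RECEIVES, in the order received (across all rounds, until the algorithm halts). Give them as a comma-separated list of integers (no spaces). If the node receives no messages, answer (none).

Answer: 14,19,80,85

Derivation:
Round 1: pos1(id14) recv 19: fwd; pos2(id81) recv 14: drop; pos3(id71) recv 81: fwd; pos4(id30) recv 71: fwd; pos5(id85) recv 30: drop; pos6(id80) recv 85: fwd; pos0(id19) recv 80: fwd
Round 2: pos2(id81) recv 19: drop; pos4(id30) recv 81: fwd; pos5(id85) recv 71: drop; pos0(id19) recv 85: fwd; pos1(id14) recv 80: fwd
Round 3: pos5(id85) recv 81: drop; pos1(id14) recv 85: fwd; pos2(id81) recv 80: drop
Round 4: pos2(id81) recv 85: fwd
Round 5: pos3(id71) recv 85: fwd
Round 6: pos4(id30) recv 85: fwd
Round 7: pos5(id85) recv 85: ELECTED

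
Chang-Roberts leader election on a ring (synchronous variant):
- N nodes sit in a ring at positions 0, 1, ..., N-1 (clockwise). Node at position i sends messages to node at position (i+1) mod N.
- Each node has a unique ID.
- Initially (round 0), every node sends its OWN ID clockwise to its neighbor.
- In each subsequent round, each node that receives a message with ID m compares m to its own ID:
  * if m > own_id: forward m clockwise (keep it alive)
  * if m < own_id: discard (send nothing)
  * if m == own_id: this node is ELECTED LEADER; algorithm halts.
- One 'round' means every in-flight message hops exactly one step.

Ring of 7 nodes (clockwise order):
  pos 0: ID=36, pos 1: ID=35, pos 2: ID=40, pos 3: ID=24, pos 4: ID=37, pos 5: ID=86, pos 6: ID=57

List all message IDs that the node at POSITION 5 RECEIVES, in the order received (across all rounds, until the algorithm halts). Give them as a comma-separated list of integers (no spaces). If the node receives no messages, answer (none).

Answer: 37,40,57,86

Derivation:
Round 1: pos1(id35) recv 36: fwd; pos2(id40) recv 35: drop; pos3(id24) recv 40: fwd; pos4(id37) recv 24: drop; pos5(id86) recv 37: drop; pos6(id57) recv 86: fwd; pos0(id36) recv 57: fwd
Round 2: pos2(id40) recv 36: drop; pos4(id37) recv 40: fwd; pos0(id36) recv 86: fwd; pos1(id35) recv 57: fwd
Round 3: pos5(id86) recv 40: drop; pos1(id35) recv 86: fwd; pos2(id40) recv 57: fwd
Round 4: pos2(id40) recv 86: fwd; pos3(id24) recv 57: fwd
Round 5: pos3(id24) recv 86: fwd; pos4(id37) recv 57: fwd
Round 6: pos4(id37) recv 86: fwd; pos5(id86) recv 57: drop
Round 7: pos5(id86) recv 86: ELECTED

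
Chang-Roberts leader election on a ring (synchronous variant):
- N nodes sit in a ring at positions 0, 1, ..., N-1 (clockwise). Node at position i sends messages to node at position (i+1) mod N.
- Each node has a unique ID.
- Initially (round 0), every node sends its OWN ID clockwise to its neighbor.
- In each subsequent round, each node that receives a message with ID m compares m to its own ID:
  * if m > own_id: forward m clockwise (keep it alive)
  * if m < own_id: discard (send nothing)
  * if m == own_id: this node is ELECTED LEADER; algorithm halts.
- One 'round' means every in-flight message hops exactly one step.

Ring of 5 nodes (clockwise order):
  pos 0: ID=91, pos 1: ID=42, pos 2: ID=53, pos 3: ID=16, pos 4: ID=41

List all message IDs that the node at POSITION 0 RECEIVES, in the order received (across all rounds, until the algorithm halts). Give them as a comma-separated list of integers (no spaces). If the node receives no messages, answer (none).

Answer: 41,53,91

Derivation:
Round 1: pos1(id42) recv 91: fwd; pos2(id53) recv 42: drop; pos3(id16) recv 53: fwd; pos4(id41) recv 16: drop; pos0(id91) recv 41: drop
Round 2: pos2(id53) recv 91: fwd; pos4(id41) recv 53: fwd
Round 3: pos3(id16) recv 91: fwd; pos0(id91) recv 53: drop
Round 4: pos4(id41) recv 91: fwd
Round 5: pos0(id91) recv 91: ELECTED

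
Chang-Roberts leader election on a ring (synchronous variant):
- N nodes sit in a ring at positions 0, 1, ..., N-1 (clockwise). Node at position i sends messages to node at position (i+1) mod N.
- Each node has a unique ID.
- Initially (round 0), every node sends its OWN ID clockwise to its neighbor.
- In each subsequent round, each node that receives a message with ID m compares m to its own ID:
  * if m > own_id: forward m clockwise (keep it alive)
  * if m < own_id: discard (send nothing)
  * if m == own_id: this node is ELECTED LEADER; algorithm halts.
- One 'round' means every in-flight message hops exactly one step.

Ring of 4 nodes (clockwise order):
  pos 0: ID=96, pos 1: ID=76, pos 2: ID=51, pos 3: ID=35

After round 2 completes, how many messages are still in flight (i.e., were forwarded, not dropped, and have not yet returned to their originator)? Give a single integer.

Round 1: pos1(id76) recv 96: fwd; pos2(id51) recv 76: fwd; pos3(id35) recv 51: fwd; pos0(id96) recv 35: drop
Round 2: pos2(id51) recv 96: fwd; pos3(id35) recv 76: fwd; pos0(id96) recv 51: drop
After round 2: 2 messages still in flight

Answer: 2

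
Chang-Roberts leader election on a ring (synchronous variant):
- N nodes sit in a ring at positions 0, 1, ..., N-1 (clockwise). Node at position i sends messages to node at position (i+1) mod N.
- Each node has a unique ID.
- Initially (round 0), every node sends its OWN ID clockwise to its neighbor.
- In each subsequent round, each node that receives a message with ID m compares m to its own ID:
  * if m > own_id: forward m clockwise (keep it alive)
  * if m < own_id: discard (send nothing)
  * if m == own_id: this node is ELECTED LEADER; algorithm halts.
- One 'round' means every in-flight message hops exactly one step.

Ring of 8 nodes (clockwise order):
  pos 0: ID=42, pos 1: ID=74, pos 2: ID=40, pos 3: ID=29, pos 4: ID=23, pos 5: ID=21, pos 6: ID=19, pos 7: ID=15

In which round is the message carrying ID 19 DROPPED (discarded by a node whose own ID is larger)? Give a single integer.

Round 1: pos1(id74) recv 42: drop; pos2(id40) recv 74: fwd; pos3(id29) recv 40: fwd; pos4(id23) recv 29: fwd; pos5(id21) recv 23: fwd; pos6(id19) recv 21: fwd; pos7(id15) recv 19: fwd; pos0(id42) recv 15: drop
Round 2: pos3(id29) recv 74: fwd; pos4(id23) recv 40: fwd; pos5(id21) recv 29: fwd; pos6(id19) recv 23: fwd; pos7(id15) recv 21: fwd; pos0(id42) recv 19: drop
Round 3: pos4(id23) recv 74: fwd; pos5(id21) recv 40: fwd; pos6(id19) recv 29: fwd; pos7(id15) recv 23: fwd; pos0(id42) recv 21: drop
Round 4: pos5(id21) recv 74: fwd; pos6(id19) recv 40: fwd; pos7(id15) recv 29: fwd; pos0(id42) recv 23: drop
Round 5: pos6(id19) recv 74: fwd; pos7(id15) recv 40: fwd; pos0(id42) recv 29: drop
Round 6: pos7(id15) recv 74: fwd; pos0(id42) recv 40: drop
Round 7: pos0(id42) recv 74: fwd
Round 8: pos1(id74) recv 74: ELECTED
Message ID 19 originates at pos 6; dropped at pos 0 in round 2

Answer: 2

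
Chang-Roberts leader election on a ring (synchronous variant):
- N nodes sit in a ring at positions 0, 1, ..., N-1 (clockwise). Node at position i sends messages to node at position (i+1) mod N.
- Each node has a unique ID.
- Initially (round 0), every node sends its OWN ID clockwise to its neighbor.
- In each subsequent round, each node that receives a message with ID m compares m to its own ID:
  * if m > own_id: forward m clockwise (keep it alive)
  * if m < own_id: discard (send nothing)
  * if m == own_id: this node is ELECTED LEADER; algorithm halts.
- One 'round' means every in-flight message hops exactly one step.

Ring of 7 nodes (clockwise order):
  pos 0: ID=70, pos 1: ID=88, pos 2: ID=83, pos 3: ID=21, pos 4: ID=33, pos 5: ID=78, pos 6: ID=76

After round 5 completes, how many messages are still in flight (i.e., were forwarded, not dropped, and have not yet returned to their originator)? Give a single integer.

Answer: 2

Derivation:
Round 1: pos1(id88) recv 70: drop; pos2(id83) recv 88: fwd; pos3(id21) recv 83: fwd; pos4(id33) recv 21: drop; pos5(id78) recv 33: drop; pos6(id76) recv 78: fwd; pos0(id70) recv 76: fwd
Round 2: pos3(id21) recv 88: fwd; pos4(id33) recv 83: fwd; pos0(id70) recv 78: fwd; pos1(id88) recv 76: drop
Round 3: pos4(id33) recv 88: fwd; pos5(id78) recv 83: fwd; pos1(id88) recv 78: drop
Round 4: pos5(id78) recv 88: fwd; pos6(id76) recv 83: fwd
Round 5: pos6(id76) recv 88: fwd; pos0(id70) recv 83: fwd
After round 5: 2 messages still in flight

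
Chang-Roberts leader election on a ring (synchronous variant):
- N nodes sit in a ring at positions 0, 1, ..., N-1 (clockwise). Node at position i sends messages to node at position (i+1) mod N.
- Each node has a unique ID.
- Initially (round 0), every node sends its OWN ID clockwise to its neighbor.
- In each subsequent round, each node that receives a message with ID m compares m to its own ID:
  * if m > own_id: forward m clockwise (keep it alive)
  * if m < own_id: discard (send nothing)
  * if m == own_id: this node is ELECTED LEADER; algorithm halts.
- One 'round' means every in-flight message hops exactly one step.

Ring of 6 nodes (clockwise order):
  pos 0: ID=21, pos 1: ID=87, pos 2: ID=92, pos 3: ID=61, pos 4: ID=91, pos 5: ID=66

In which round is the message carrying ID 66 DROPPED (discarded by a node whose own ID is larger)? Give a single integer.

Round 1: pos1(id87) recv 21: drop; pos2(id92) recv 87: drop; pos3(id61) recv 92: fwd; pos4(id91) recv 61: drop; pos5(id66) recv 91: fwd; pos0(id21) recv 66: fwd
Round 2: pos4(id91) recv 92: fwd; pos0(id21) recv 91: fwd; pos1(id87) recv 66: drop
Round 3: pos5(id66) recv 92: fwd; pos1(id87) recv 91: fwd
Round 4: pos0(id21) recv 92: fwd; pos2(id92) recv 91: drop
Round 5: pos1(id87) recv 92: fwd
Round 6: pos2(id92) recv 92: ELECTED
Message ID 66 originates at pos 5; dropped at pos 1 in round 2

Answer: 2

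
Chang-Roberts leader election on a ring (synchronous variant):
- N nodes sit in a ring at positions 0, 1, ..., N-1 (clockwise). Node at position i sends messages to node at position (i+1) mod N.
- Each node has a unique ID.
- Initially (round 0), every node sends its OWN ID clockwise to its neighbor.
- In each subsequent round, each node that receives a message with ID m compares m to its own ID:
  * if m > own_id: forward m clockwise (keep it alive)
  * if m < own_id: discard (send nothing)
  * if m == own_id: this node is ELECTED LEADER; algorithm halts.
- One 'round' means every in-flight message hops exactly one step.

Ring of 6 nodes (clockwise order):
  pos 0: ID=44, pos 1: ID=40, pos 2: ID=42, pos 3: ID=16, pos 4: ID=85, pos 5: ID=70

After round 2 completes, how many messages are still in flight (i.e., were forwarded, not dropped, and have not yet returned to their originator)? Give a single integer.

Round 1: pos1(id40) recv 44: fwd; pos2(id42) recv 40: drop; pos3(id16) recv 42: fwd; pos4(id85) recv 16: drop; pos5(id70) recv 85: fwd; pos0(id44) recv 70: fwd
Round 2: pos2(id42) recv 44: fwd; pos4(id85) recv 42: drop; pos0(id44) recv 85: fwd; pos1(id40) recv 70: fwd
After round 2: 3 messages still in flight

Answer: 3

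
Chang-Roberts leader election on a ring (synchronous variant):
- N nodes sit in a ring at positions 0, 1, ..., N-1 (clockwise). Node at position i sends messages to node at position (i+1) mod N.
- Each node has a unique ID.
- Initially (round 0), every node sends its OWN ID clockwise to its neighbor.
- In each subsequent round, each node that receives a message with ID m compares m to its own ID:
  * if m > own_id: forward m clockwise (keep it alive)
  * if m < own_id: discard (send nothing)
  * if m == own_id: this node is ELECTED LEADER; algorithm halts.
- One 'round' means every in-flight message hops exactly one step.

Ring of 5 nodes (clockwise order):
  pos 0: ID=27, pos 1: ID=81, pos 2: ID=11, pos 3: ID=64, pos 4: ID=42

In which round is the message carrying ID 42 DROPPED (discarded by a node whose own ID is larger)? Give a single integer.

Answer: 2

Derivation:
Round 1: pos1(id81) recv 27: drop; pos2(id11) recv 81: fwd; pos3(id64) recv 11: drop; pos4(id42) recv 64: fwd; pos0(id27) recv 42: fwd
Round 2: pos3(id64) recv 81: fwd; pos0(id27) recv 64: fwd; pos1(id81) recv 42: drop
Round 3: pos4(id42) recv 81: fwd; pos1(id81) recv 64: drop
Round 4: pos0(id27) recv 81: fwd
Round 5: pos1(id81) recv 81: ELECTED
Message ID 42 originates at pos 4; dropped at pos 1 in round 2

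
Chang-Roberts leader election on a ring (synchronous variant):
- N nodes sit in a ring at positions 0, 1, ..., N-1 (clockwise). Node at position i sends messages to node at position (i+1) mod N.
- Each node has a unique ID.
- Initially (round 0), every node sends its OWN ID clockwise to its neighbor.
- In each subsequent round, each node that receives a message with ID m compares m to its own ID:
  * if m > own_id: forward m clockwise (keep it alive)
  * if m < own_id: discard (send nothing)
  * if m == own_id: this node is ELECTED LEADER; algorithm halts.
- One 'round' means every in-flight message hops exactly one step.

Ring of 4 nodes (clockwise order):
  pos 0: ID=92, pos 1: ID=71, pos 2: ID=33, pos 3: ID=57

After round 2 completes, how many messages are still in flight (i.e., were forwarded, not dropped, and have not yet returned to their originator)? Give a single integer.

Answer: 2

Derivation:
Round 1: pos1(id71) recv 92: fwd; pos2(id33) recv 71: fwd; pos3(id57) recv 33: drop; pos0(id92) recv 57: drop
Round 2: pos2(id33) recv 92: fwd; pos3(id57) recv 71: fwd
After round 2: 2 messages still in flight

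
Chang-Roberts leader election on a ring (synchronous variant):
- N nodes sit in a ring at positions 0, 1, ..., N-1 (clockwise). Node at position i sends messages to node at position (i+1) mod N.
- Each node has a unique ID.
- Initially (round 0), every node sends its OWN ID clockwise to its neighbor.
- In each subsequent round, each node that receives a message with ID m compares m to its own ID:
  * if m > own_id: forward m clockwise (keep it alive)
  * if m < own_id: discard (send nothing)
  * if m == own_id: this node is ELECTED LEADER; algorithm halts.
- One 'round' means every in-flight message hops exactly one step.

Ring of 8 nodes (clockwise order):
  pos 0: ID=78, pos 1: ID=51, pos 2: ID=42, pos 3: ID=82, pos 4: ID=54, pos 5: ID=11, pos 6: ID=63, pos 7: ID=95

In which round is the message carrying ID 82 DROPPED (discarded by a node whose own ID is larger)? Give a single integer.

Answer: 4

Derivation:
Round 1: pos1(id51) recv 78: fwd; pos2(id42) recv 51: fwd; pos3(id82) recv 42: drop; pos4(id54) recv 82: fwd; pos5(id11) recv 54: fwd; pos6(id63) recv 11: drop; pos7(id95) recv 63: drop; pos0(id78) recv 95: fwd
Round 2: pos2(id42) recv 78: fwd; pos3(id82) recv 51: drop; pos5(id11) recv 82: fwd; pos6(id63) recv 54: drop; pos1(id51) recv 95: fwd
Round 3: pos3(id82) recv 78: drop; pos6(id63) recv 82: fwd; pos2(id42) recv 95: fwd
Round 4: pos7(id95) recv 82: drop; pos3(id82) recv 95: fwd
Round 5: pos4(id54) recv 95: fwd
Round 6: pos5(id11) recv 95: fwd
Round 7: pos6(id63) recv 95: fwd
Round 8: pos7(id95) recv 95: ELECTED
Message ID 82 originates at pos 3; dropped at pos 7 in round 4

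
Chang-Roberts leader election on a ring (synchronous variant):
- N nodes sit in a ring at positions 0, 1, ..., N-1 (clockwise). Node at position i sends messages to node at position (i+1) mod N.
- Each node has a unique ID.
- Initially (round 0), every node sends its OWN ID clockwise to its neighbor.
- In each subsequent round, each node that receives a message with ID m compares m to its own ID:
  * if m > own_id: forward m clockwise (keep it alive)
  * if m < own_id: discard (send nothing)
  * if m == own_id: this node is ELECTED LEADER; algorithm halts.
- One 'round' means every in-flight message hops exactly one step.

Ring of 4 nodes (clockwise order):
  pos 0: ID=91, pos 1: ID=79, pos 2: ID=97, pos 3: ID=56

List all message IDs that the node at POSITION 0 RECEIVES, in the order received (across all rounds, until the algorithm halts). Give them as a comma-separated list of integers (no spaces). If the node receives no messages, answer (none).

Round 1: pos1(id79) recv 91: fwd; pos2(id97) recv 79: drop; pos3(id56) recv 97: fwd; pos0(id91) recv 56: drop
Round 2: pos2(id97) recv 91: drop; pos0(id91) recv 97: fwd
Round 3: pos1(id79) recv 97: fwd
Round 4: pos2(id97) recv 97: ELECTED

Answer: 56,97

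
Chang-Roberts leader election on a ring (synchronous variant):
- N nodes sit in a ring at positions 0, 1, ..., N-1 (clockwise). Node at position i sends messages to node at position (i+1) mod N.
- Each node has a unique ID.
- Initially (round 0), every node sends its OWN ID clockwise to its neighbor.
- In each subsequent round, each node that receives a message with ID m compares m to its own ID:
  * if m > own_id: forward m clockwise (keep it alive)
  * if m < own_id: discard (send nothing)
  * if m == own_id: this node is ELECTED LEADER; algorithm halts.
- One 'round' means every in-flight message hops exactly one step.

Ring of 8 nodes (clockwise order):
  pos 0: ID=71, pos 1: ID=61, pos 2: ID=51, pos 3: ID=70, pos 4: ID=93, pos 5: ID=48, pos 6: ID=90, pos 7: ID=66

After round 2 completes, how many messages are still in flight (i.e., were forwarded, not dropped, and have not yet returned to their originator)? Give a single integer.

Round 1: pos1(id61) recv 71: fwd; pos2(id51) recv 61: fwd; pos3(id70) recv 51: drop; pos4(id93) recv 70: drop; pos5(id48) recv 93: fwd; pos6(id90) recv 48: drop; pos7(id66) recv 90: fwd; pos0(id71) recv 66: drop
Round 2: pos2(id51) recv 71: fwd; pos3(id70) recv 61: drop; pos6(id90) recv 93: fwd; pos0(id71) recv 90: fwd
After round 2: 3 messages still in flight

Answer: 3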